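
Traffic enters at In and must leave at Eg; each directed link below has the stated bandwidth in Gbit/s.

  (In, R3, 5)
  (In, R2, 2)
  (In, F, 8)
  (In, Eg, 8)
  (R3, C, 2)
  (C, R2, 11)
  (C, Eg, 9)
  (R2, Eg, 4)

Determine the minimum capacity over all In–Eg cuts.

12

Augment In→Eg: bottleneck 8, flow now 8.
Augment In→R2→Eg: bottleneck 2, flow now 10.
Augment In→R3→C→Eg: bottleneck 2, flow now 12.
No augmenting path remains; maximum flow = 12.
By max-flow min-cut, the minimum cut capacity equals the max flow.
In the residual graph, reachable from In: {In, R3, F}.
Min-cut edges: In→R2 (2), In→Eg (8), R3→C (2); capacity 2 + 8 + 2 = 12.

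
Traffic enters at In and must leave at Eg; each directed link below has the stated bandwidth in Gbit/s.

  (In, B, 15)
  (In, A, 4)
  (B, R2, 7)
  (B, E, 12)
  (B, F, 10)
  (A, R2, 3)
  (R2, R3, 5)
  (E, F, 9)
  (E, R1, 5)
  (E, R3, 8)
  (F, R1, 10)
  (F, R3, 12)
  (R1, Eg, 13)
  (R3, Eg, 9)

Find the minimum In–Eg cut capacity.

Augment In→B→R2→R3→Eg: bottleneck 5, flow now 5.
Augment In→B→E→R1→Eg: bottleneck 5, flow now 10.
Augment In→B→E→R3→Eg: bottleneck 4, flow now 14.
Augment In→B→F→R1→Eg: bottleneck 1, flow now 15.
Augment In→A→R2→B→F→R1→Eg: bottleneck 3, flow now 18. (uses reverse residual edge)
No augmenting path remains; maximum flow = 18.
By max-flow min-cut, the minimum cut capacity equals the max flow.
In the residual graph, reachable from In: {In, A}.
Min-cut edges: In→B (15), A→R2 (3); capacity 15 + 3 = 18.

18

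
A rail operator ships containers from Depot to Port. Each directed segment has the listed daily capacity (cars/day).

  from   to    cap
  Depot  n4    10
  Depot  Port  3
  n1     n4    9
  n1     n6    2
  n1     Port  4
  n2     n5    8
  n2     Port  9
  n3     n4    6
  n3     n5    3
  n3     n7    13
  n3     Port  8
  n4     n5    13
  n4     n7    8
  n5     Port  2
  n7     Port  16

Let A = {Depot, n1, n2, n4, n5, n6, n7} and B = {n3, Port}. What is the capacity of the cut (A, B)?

Edges leaving {Depot, n1, n2, n4, n5, n6, n7}: Depot→Port (3), n1→Port (4), n2→Port (9), n5→Port (2), n7→Port (16).
Cut capacity = 3 + 4 + 9 + 2 + 16 = 34.

34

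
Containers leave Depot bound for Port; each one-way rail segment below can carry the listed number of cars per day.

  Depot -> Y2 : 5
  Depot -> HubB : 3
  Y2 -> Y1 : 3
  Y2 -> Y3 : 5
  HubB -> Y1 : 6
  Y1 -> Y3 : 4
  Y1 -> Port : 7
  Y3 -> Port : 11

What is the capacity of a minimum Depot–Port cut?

Augment Depot→Y2→Y1→Port: bottleneck 3, flow now 3.
Augment Depot→Y2→Y3→Port: bottleneck 2, flow now 5.
Augment Depot→HubB→Y1→Port: bottleneck 3, flow now 8.
No augmenting path remains; maximum flow = 8.
By max-flow min-cut, the minimum cut capacity equals the max flow.
In the residual graph, reachable from Depot: {Depot}.
Min-cut edges: Depot→Y2 (5), Depot→HubB (3); capacity 5 + 3 = 8.

8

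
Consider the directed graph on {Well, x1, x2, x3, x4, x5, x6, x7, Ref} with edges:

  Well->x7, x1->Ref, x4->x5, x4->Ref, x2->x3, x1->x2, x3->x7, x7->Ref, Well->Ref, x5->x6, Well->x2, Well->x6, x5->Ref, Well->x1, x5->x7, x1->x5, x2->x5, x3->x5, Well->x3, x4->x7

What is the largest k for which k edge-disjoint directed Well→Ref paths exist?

4

Assign every edge capacity 1; by Menger, the answer equals the max flow.
Path Well→Ref (+1); total 1.
Path Well→x1→Ref (+1); total 2.
Path Well→x7→Ref (+1); total 3.
Path Well→x2→x5→Ref (+1); total 4.
No residual Well→Ref path; max flow = 4.
Certifying cut of size 4: {Well→Ref, Well→x1, x5→Ref, x7→Ref}.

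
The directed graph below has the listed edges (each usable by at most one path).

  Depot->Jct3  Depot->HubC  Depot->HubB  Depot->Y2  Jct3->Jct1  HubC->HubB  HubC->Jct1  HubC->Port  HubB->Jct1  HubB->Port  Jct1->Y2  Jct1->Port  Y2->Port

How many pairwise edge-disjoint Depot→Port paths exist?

4

Assign every edge capacity 1; by Menger, the answer equals the max flow.
Path Depot→HubC→Port (+1); total 1.
Path Depot→HubB→Port (+1); total 2.
Path Depot→Y2→Port (+1); total 3.
Path Depot→Jct3→Jct1→Port (+1); total 4.
No residual Depot→Port path; max flow = 4.
Certifying cut of size 4: {Depot→HubB, Depot→HubC, Depot→Jct3, Depot→Y2}.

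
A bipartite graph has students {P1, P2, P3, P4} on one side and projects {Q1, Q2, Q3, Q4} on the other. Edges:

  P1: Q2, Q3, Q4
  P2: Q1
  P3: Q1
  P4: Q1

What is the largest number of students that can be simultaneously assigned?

Unit-capacity flow: source→left, listed edges, right→sink; max matching = max flow.
Augmenting path P1→Q2 (+1); matched 1.
Augmenting path P2→Q1 (+1); matched 2.
No augmenting path remains; maximum matching = 2.
König certificate: {P1, Q1} is a vertex cover of size 2 (every listed pair touches it), so no matching can be larger.

2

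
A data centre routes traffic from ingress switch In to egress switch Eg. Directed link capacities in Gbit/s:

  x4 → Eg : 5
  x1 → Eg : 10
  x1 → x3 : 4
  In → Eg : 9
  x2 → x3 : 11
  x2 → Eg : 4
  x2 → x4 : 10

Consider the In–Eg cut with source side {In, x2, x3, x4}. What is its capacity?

18

Edges leaving {In, x2, x3, x4}: In→Eg (9), x2→Eg (4), x4→Eg (5).
Cut capacity = 9 + 4 + 5 = 18.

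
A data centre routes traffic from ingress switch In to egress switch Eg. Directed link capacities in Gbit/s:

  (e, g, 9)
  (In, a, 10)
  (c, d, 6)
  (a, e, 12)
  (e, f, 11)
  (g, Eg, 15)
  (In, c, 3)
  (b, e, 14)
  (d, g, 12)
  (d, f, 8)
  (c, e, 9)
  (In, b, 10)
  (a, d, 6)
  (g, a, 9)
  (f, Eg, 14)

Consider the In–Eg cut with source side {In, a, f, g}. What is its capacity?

Edges leaving {In, a, f, g}: In→b (10), In→c (3), a→d (6), a→e (12), f→Eg (14), g→Eg (15).
Cut capacity = 10 + 3 + 6 + 12 + 14 + 15 = 60.

60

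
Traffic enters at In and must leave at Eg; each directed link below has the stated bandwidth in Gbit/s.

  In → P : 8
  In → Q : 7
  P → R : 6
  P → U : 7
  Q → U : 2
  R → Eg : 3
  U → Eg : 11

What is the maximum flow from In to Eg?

Augment In→P→R→Eg: bottleneck 3, flow now 3.
Augment In→P→U→Eg: bottleneck 5, flow now 8.
Augment In→Q→U→Eg: bottleneck 2, flow now 10.
No augmenting path remains; maximum flow = 10.
In the residual graph, reachable from In: {In, Q}.
Min-cut edges: In→P (8), Q→U (2); capacity 8 + 2 = 10.
This cut is saturated, so no flow can exceed 10.

10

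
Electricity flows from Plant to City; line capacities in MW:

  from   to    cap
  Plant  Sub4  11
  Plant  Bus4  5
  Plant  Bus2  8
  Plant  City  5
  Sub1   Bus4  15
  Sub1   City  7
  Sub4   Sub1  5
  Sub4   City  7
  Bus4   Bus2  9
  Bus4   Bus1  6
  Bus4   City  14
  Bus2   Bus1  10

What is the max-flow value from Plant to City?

21

Augment Plant→City: bottleneck 5, flow now 5.
Augment Plant→Sub4→City: bottleneck 7, flow now 12.
Augment Plant→Bus4→City: bottleneck 5, flow now 17.
Augment Plant→Sub4→Sub1→City: bottleneck 4, flow now 21.
No augmenting path remains; maximum flow = 21.
In the residual graph, reachable from Plant: {Plant, Bus2, Bus1}.
Min-cut edges: Plant→Sub4 (11), Plant→Bus4 (5), Plant→City (5); capacity 11 + 5 + 5 = 21.
This cut is saturated, so no flow can exceed 21.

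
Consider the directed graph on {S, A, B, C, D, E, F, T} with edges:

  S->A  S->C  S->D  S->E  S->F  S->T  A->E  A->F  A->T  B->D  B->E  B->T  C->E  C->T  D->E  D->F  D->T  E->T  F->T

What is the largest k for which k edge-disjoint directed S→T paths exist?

6

Assign every edge capacity 1; by Menger, the answer equals the max flow.
Path S→T (+1); total 1.
Path S→A→T (+1); total 2.
Path S→C→T (+1); total 3.
Path S→D→T (+1); total 4.
Path S→E→T (+1); total 5.
Path S→F→T (+1); total 6.
No residual S→T path; max flow = 6.
Certifying cut of size 6: {S→A, S→C, S→D, S→E, S→F, S→T}.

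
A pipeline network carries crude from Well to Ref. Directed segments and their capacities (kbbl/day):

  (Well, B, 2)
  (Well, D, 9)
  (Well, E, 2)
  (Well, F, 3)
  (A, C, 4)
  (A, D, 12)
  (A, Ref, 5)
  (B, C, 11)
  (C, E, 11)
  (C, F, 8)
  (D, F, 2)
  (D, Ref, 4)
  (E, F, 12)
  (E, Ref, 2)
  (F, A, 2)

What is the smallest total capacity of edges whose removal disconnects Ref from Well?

8

Augment Well→D→Ref: bottleneck 4, flow now 4.
Augment Well→E→Ref: bottleneck 2, flow now 6.
Augment Well→F→A→Ref: bottleneck 2, flow now 8.
No augmenting path remains; maximum flow = 8.
By max-flow min-cut, the minimum cut capacity equals the max flow.
In the residual graph, reachable from Well: {Well, B, C, D, E, F}.
Min-cut edges: D→Ref (4), E→Ref (2), F→A (2); capacity 4 + 2 + 2 = 8.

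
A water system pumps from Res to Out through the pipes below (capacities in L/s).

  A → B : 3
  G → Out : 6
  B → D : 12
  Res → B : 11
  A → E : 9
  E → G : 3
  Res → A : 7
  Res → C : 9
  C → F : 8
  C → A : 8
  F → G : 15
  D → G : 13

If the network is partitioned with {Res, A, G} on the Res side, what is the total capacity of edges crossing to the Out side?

Edges leaving {Res, A, G}: Res→B (11), Res→C (9), A→B (3), A→E (9), G→Out (6).
Cut capacity = 11 + 9 + 3 + 9 + 6 = 38.

38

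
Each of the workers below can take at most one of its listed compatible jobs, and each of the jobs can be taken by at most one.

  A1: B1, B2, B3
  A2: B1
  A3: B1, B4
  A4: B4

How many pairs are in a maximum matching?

3

Unit-capacity flow: source→left, listed edges, right→sink; max matching = max flow.
Augmenting path A1→B1 (+1); matched 1.
Augmenting path A3→B4 (+1); matched 2.
Augmenting path A2→B1→A1→B2 (+1); matched 3.
No augmenting path remains; maximum matching = 3.
König certificate: {A1, B1, B4} is a vertex cover of size 3 (every listed pair touches it), so no matching can be larger.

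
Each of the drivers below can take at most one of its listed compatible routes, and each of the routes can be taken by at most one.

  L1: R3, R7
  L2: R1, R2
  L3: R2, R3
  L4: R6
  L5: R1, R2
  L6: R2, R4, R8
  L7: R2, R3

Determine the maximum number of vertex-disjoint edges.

6

Unit-capacity flow: source→left, listed edges, right→sink; max matching = max flow.
Augmenting path L1→R3 (+1); matched 1.
Augmenting path L2→R1 (+1); matched 2.
Augmenting path L3→R2 (+1); matched 3.
Augmenting path L4→R6 (+1); matched 4.
Augmenting path L6→R4 (+1); matched 5.
Augmenting path L7→R3→L1→R7 (+1); matched 6.
No augmenting path remains; maximum matching = 6.
König certificate: {L1, L4, L6, R1, R2, R3} is a vertex cover of size 6 (every listed pair touches it), so no matching can be larger.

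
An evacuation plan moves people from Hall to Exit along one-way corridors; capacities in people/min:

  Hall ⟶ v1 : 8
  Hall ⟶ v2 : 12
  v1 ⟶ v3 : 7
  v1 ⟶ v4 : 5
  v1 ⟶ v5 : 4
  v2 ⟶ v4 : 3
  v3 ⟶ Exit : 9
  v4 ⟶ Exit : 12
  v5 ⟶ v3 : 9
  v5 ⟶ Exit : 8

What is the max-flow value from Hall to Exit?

11

Augment Hall→v1→v3→Exit: bottleneck 7, flow now 7.
Augment Hall→v1→v4→Exit: bottleneck 1, flow now 8.
Augment Hall→v2→v4→Exit: bottleneck 3, flow now 11.
No augmenting path remains; maximum flow = 11.
In the residual graph, reachable from Hall: {Hall, v2}.
Min-cut edges: Hall→v1 (8), v2→v4 (3); capacity 8 + 3 = 11.
This cut is saturated, so no flow can exceed 11.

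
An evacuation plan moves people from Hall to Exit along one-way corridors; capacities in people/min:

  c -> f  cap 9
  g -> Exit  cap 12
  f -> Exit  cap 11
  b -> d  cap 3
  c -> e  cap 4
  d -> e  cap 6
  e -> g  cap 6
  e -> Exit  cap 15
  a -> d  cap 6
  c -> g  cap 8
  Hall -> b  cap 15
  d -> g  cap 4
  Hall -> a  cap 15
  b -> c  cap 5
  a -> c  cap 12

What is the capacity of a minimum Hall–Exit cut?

23

Augment Hall→a→c→e→Exit: bottleneck 4, flow now 4.
Augment Hall→a→c→f→Exit: bottleneck 8, flow now 12.
Augment Hall→a→d→e→Exit: bottleneck 3, flow now 15.
Augment Hall→b→c→f→Exit: bottleneck 1, flow now 16.
Augment Hall→b→c→g→Exit: bottleneck 4, flow now 20.
Augment Hall→b→d→e→Exit: bottleneck 3, flow now 23.
No augmenting path remains; maximum flow = 23.
By max-flow min-cut, the minimum cut capacity equals the max flow.
In the residual graph, reachable from Hall: {Hall, b}.
Min-cut edges: Hall→a (15), b→c (5), b→d (3); capacity 15 + 5 + 3 = 23.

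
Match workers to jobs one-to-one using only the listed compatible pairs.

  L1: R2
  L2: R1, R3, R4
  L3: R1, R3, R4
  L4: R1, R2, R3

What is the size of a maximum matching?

Unit-capacity flow: source→left, listed edges, right→sink; max matching = max flow.
Augmenting path L1→R2 (+1); matched 1.
Augmenting path L2→R1 (+1); matched 2.
Augmenting path L3→R3 (+1); matched 3.
Augmenting path L4→R1→L2→R4 (+1); matched 4.
No augmenting path remains; maximum matching = 4.
König certificate: {L1, L2, L3, L4} is a vertex cover of size 4 (every listed pair touches it), so no matching can be larger.

4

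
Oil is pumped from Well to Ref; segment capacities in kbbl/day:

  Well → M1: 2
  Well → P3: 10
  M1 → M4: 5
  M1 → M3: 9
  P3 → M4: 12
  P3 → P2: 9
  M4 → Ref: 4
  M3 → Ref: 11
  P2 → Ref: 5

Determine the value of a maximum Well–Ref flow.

11

Augment Well→M1→M4→Ref: bottleneck 2, flow now 2.
Augment Well→P3→M4→Ref: bottleneck 2, flow now 4.
Augment Well→P3→P2→Ref: bottleneck 5, flow now 9.
Augment Well→P3→M4→M1→M3→Ref: bottleneck 2, flow now 11. (uses reverse residual edge)
No augmenting path remains; maximum flow = 11.
In the residual graph, reachable from Well: {Well, P3, M4, P2}.
Min-cut edges: Well→M1 (2), M4→Ref (4), P2→Ref (5); capacity 2 + 4 + 5 = 11.
This cut is saturated, so no flow can exceed 11.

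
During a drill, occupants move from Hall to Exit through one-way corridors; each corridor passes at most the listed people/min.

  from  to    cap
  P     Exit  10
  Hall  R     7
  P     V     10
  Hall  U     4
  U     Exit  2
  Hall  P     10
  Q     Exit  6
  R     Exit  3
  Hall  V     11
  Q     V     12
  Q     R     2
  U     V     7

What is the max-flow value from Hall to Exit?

15

Augment Hall→P→Exit: bottleneck 10, flow now 10.
Augment Hall→R→Exit: bottleneck 3, flow now 13.
Augment Hall→U→Exit: bottleneck 2, flow now 15.
No augmenting path remains; maximum flow = 15.
In the residual graph, reachable from Hall: {Hall, R, U, V}.
Min-cut edges: Hall→P (10), R→Exit (3), U→Exit (2); capacity 10 + 3 + 2 = 15.
This cut is saturated, so no flow can exceed 15.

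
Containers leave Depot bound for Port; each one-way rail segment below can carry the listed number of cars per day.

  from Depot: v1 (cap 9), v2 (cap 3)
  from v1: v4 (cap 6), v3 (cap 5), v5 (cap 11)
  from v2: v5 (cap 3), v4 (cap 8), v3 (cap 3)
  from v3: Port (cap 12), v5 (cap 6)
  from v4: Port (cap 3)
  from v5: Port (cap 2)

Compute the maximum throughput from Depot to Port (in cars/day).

Augment Depot→v1→v3→Port: bottleneck 5, flow now 5.
Augment Depot→v1→v4→Port: bottleneck 3, flow now 8.
Augment Depot→v1→v5→Port: bottleneck 1, flow now 9.
Augment Depot→v2→v3→Port: bottleneck 3, flow now 12.
No augmenting path remains; maximum flow = 12.
In the residual graph, reachable from Depot: {Depot}.
Min-cut edges: Depot→v1 (9), Depot→v2 (3); capacity 9 + 3 = 12.
This cut is saturated, so no flow can exceed 12.

12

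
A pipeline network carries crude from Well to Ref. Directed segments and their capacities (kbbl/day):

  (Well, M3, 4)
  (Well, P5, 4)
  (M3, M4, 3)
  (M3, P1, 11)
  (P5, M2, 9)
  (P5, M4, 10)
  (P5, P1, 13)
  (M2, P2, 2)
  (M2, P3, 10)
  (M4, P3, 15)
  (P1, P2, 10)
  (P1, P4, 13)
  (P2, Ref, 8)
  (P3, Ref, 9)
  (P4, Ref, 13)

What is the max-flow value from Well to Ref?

8

Augment Well→M3→M4→P3→Ref: bottleneck 3, flow now 3.
Augment Well→M3→P1→P2→Ref: bottleneck 1, flow now 4.
Augment Well→P5→M2→P2→Ref: bottleneck 2, flow now 6.
Augment Well→P5→M2→P3→Ref: bottleneck 2, flow now 8.
No augmenting path remains; maximum flow = 8.
In the residual graph, reachable from Well: {Well}.
Min-cut edges: Well→M3 (4), Well→P5 (4); capacity 4 + 4 = 8.
This cut is saturated, so no flow can exceed 8.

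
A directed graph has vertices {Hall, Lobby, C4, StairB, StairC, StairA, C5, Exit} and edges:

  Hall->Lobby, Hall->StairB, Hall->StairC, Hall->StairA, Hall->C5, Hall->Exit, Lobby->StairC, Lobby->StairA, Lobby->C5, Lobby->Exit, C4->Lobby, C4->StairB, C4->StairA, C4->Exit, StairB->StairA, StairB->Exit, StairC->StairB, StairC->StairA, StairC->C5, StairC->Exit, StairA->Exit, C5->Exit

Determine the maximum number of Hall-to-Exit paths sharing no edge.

Assign every edge capacity 1; by Menger, the answer equals the max flow.
Path Hall→Exit (+1); total 1.
Path Hall→Lobby→Exit (+1); total 2.
Path Hall→StairB→Exit (+1); total 3.
Path Hall→StairC→Exit (+1); total 4.
Path Hall→StairA→Exit (+1); total 5.
Path Hall→C5→Exit (+1); total 6.
No residual Hall→Exit path; max flow = 6.
Certifying cut of size 6: {Hall→C5, Hall→Exit, Hall→Lobby, Hall→StairA, Hall→StairB, Hall→StairC}.

6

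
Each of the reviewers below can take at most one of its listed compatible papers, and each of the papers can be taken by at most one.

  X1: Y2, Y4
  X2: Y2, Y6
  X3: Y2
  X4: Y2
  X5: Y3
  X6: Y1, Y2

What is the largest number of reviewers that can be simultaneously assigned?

5

Unit-capacity flow: source→left, listed edges, right→sink; max matching = max flow.
Augmenting path X1→Y2 (+1); matched 1.
Augmenting path X2→Y6 (+1); matched 2.
Augmenting path X5→Y3 (+1); matched 3.
Augmenting path X6→Y1 (+1); matched 4.
Augmenting path X3→Y2→X1→Y4 (+1); matched 5.
No augmenting path remains; maximum matching = 5.
König certificate: {X1, X2, X5, X6, Y2} is a vertex cover of size 5 (every listed pair touches it), so no matching can be larger.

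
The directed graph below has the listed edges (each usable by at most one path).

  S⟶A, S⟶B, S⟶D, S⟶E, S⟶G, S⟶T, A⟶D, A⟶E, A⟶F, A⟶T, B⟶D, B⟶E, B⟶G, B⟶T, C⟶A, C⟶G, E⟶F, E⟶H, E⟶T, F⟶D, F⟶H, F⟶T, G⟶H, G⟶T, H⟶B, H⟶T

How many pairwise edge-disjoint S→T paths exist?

Assign every edge capacity 1; by Menger, the answer equals the max flow.
Path S→T (+1); total 1.
Path S→A→T (+1); total 2.
Path S→B→T (+1); total 3.
Path S→E→T (+1); total 4.
Path S→G→T (+1); total 5.
No residual S→T path; max flow = 5.
Certifying cut of size 5: {S→A, S→B, S→E, S→G, S→T}.

5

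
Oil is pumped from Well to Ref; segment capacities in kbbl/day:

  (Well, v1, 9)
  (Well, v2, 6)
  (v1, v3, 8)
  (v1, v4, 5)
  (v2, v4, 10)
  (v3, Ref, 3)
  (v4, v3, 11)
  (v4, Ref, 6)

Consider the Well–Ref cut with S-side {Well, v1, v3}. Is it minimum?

No — its capacity is 14, but the minimum cut has capacity 9.

Given cut capacity: 6 + 5 + 3 = 14.
Augment Well→v1→v3→Ref: bottleneck 3, flow now 3.
Augment Well→v1→v4→Ref: bottleneck 5, flow now 8.
Augment Well→v2→v4→Ref: bottleneck 1, flow now 9.
No augmenting path remains; maximum flow = 9.
In the residual graph, reachable from Well: {Well, v1, v2, v3, v4}.
Min-cut edges: v3→Ref (3), v4→Ref (6); capacity 3 + 6 = 9.
Cut capacity 14 exceeds the max flow 9, so it is not minimum.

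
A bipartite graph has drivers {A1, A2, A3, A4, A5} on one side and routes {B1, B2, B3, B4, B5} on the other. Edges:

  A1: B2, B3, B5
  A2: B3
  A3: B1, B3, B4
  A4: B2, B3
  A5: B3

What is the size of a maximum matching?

Unit-capacity flow: source→left, listed edges, right→sink; max matching = max flow.
Augmenting path A1→B2 (+1); matched 1.
Augmenting path A2→B3 (+1); matched 2.
Augmenting path A3→B1 (+1); matched 3.
Augmenting path A4→B2→A1→B5 (+1); matched 4.
No augmenting path remains; maximum matching = 4.
König certificate: {A1, A3, A4, B3} is a vertex cover of size 4 (every listed pair touches it), so no matching can be larger.

4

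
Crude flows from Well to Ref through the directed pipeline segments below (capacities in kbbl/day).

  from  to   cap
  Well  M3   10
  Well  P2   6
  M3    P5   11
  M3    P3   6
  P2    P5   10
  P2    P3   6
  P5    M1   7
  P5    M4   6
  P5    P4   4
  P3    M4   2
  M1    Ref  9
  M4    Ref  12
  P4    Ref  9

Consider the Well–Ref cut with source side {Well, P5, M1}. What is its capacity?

35

Edges leaving {Well, P5, M1}: Well→M3 (10), Well→P2 (6), P5→M4 (6), P5→P4 (4), M1→Ref (9).
Cut capacity = 10 + 6 + 6 + 4 + 9 = 35.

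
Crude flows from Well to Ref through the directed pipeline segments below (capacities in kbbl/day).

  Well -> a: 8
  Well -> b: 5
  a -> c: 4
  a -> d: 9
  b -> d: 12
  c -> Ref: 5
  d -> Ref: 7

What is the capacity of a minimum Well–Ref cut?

Augment Well→a→c→Ref: bottleneck 4, flow now 4.
Augment Well→a→d→Ref: bottleneck 4, flow now 8.
Augment Well→b→d→Ref: bottleneck 3, flow now 11.
No augmenting path remains; maximum flow = 11.
By max-flow min-cut, the minimum cut capacity equals the max flow.
In the residual graph, reachable from Well: {Well, a, b, d}.
Min-cut edges: a→c (4), d→Ref (7); capacity 4 + 7 = 11.

11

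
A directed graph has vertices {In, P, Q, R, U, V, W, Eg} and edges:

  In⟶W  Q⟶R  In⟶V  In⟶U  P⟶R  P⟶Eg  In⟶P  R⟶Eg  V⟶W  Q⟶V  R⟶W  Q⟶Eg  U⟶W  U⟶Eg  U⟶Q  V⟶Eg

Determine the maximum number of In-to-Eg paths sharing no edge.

3

Assign every edge capacity 1; by Menger, the answer equals the max flow.
Path In→P→Eg (+1); total 1.
Path In→U→Eg (+1); total 2.
Path In→V→Eg (+1); total 3.
No residual In→Eg path; max flow = 3.
Certifying cut of size 3: {In→P, In→U, In→V}.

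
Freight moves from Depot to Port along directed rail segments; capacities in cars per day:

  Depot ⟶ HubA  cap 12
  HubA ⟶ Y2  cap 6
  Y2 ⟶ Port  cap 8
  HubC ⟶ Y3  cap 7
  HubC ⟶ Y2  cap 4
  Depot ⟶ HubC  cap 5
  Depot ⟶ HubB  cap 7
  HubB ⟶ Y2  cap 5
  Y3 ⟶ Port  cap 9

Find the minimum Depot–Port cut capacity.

13

Augment Depot→HubB→Y2→Port: bottleneck 5, flow now 5.
Augment Depot→HubA→Y2→Port: bottleneck 3, flow now 8.
Augment Depot→HubC→Y3→Port: bottleneck 5, flow now 13.
No augmenting path remains; maximum flow = 13.
By max-flow min-cut, the minimum cut capacity equals the max flow.
In the residual graph, reachable from Depot: {Depot, HubB, HubA, Y2}.
Min-cut edges: Depot→HubC (5), Y2→Port (8); capacity 5 + 8 = 13.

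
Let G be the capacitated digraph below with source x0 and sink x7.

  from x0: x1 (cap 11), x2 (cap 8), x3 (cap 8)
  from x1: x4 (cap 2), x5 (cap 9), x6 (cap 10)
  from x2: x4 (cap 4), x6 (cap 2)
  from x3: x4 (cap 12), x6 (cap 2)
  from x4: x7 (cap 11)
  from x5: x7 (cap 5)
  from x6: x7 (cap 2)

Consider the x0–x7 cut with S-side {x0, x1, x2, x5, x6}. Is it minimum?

Given cut capacity: 8 + 2 + 4 + 5 + 2 = 21.
Augment x0→x1→x4→x7: bottleneck 2, flow now 2.
Augment x0→x1→x5→x7: bottleneck 5, flow now 7.
Augment x0→x1→x6→x7: bottleneck 2, flow now 9.
Augment x0→x2→x4→x7: bottleneck 4, flow now 13.
Augment x0→x3→x4→x7: bottleneck 5, flow now 18.
No augmenting path remains; maximum flow = 18.
In the residual graph, reachable from x0: {x0, x1, x2, x3, x4, x5, x6}.
Min-cut edges: x4→x7 (11), x5→x7 (5), x6→x7 (2); capacity 11 + 5 + 2 = 18.
Cut capacity 21 exceeds the max flow 18, so it is not minimum.

No — its capacity is 21, but the minimum cut has capacity 18.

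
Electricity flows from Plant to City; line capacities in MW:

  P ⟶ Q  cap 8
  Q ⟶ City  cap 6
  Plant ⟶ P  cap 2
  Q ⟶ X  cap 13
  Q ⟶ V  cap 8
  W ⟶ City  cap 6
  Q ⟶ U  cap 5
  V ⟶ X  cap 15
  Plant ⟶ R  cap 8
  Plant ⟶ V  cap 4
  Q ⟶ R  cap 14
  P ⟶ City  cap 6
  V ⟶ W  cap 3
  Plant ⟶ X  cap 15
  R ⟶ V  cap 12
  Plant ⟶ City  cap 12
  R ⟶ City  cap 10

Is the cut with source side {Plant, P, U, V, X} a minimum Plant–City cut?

Given cut capacity: 8 + 12 + 8 + 6 + 3 = 37.
Augment Plant→City: bottleneck 12, flow now 12.
Augment Plant→P→City: bottleneck 2, flow now 14.
Augment Plant→R→City: bottleneck 8, flow now 22.
Augment Plant→V→W→City: bottleneck 3, flow now 25.
No augmenting path remains; maximum flow = 25.
In the residual graph, reachable from Plant: {Plant, V, X}.
Min-cut edges: Plant→P (2), Plant→R (8), Plant→City (12), V→W (3); capacity 2 + 8 + 12 + 3 = 25.
Cut capacity 37 exceeds the max flow 25, so it is not minimum.

No — its capacity is 37, but the minimum cut has capacity 25.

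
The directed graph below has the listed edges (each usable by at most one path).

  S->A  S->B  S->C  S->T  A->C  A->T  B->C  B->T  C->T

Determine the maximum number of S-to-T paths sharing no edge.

Assign every edge capacity 1; by Menger, the answer equals the max flow.
Path S→T (+1); total 1.
Path S→A→T (+1); total 2.
Path S→B→T (+1); total 3.
Path S→C→T (+1); total 4.
No residual S→T path; max flow = 4.
Certifying cut of size 4: {S→A, S→B, S→C, S→T}.

4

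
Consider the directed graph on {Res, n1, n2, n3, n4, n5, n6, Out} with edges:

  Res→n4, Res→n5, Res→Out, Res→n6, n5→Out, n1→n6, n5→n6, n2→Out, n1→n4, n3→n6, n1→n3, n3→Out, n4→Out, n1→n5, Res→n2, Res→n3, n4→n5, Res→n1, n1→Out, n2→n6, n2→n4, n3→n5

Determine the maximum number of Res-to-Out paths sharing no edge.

Assign every edge capacity 1; by Menger, the answer equals the max flow.
Path Res→Out (+1); total 1.
Path Res→n1→Out (+1); total 2.
Path Res→n2→Out (+1); total 3.
Path Res→n3→Out (+1); total 4.
Path Res→n4→Out (+1); total 5.
Path Res→n5→Out (+1); total 6.
No residual Res→Out path; max flow = 6.
Certifying cut of size 6: {Res→Out, Res→n1, Res→n2, Res→n3, Res→n4, Res→n5}.

6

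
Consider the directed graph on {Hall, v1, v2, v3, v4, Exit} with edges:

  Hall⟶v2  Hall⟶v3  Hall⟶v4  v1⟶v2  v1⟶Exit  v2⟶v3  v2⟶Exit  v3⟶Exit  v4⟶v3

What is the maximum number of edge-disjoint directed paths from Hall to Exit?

2

Assign every edge capacity 1; by Menger, the answer equals the max flow.
Path Hall→v2→Exit (+1); total 1.
Path Hall→v3→Exit (+1); total 2.
No residual Hall→Exit path; max flow = 2.
Certifying cut of size 2: {Hall→v2, v3→Exit}.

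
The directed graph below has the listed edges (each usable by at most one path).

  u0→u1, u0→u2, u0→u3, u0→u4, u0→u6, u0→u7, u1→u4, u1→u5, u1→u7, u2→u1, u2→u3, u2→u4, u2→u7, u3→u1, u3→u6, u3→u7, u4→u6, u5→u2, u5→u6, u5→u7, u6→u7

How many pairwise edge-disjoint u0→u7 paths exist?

Assign every edge capacity 1; by Menger, the answer equals the max flow.
Path u0→u7 (+1); total 1.
Path u0→u1→u7 (+1); total 2.
Path u0→u2→u7 (+1); total 3.
Path u0→u3→u7 (+1); total 4.
Path u0→u6→u7 (+1); total 5.
No residual u0→u7 path; max flow = 5.
Certifying cut of size 5: {u0→u1, u0→u2, u0→u3, u0→u7, u6→u7}.

5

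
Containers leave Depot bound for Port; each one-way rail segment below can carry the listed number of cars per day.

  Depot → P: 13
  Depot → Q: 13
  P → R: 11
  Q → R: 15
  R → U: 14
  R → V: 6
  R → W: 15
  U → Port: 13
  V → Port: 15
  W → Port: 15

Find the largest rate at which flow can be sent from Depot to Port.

Augment Depot→P→R→U→Port: bottleneck 11, flow now 11.
Augment Depot→Q→R→U→Port: bottleneck 2, flow now 13.
Augment Depot→Q→R→V→Port: bottleneck 6, flow now 19.
Augment Depot→Q→R→W→Port: bottleneck 5, flow now 24.
No augmenting path remains; maximum flow = 24.
In the residual graph, reachable from Depot: {Depot, P}.
Min-cut edges: Depot→Q (13), P→R (11); capacity 13 + 11 = 24.
This cut is saturated, so no flow can exceed 24.

24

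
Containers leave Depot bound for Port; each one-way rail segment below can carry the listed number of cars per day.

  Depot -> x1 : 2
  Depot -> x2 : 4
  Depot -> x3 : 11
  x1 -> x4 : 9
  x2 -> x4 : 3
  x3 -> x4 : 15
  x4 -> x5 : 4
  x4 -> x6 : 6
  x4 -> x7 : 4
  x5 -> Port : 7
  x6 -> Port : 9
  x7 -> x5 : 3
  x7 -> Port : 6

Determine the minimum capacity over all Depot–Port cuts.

14

Augment Depot→x1→x4→x5→Port: bottleneck 2, flow now 2.
Augment Depot→x2→x4→x5→Port: bottleneck 2, flow now 4.
Augment Depot→x2→x4→x6→Port: bottleneck 1, flow now 5.
Augment Depot→x3→x4→x6→Port: bottleneck 5, flow now 10.
Augment Depot→x3→x4→x7→Port: bottleneck 4, flow now 14.
No augmenting path remains; maximum flow = 14.
By max-flow min-cut, the minimum cut capacity equals the max flow.
In the residual graph, reachable from Depot: {Depot, x1, x2, x3, x4}.
Min-cut edges: x4→x5 (4), x4→x6 (6), x4→x7 (4); capacity 4 + 6 + 4 = 14.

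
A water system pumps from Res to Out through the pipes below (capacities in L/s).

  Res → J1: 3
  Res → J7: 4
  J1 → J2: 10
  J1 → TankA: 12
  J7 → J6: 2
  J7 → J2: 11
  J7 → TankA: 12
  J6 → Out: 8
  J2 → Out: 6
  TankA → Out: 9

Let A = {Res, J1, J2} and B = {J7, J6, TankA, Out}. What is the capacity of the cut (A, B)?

22

Edges leaving {Res, J1, J2}: Res→J7 (4), J1→TankA (12), J2→Out (6).
Cut capacity = 4 + 12 + 6 = 22.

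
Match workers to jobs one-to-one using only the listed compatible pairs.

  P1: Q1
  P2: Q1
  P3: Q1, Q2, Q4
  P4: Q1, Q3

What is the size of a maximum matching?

Unit-capacity flow: source→left, listed edges, right→sink; max matching = max flow.
Augmenting path P1→Q1 (+1); matched 1.
Augmenting path P3→Q2 (+1); matched 2.
Augmenting path P4→Q3 (+1); matched 3.
No augmenting path remains; maximum matching = 3.
König certificate: {P3, P4, Q1} is a vertex cover of size 3 (every listed pair touches it), so no matching can be larger.

3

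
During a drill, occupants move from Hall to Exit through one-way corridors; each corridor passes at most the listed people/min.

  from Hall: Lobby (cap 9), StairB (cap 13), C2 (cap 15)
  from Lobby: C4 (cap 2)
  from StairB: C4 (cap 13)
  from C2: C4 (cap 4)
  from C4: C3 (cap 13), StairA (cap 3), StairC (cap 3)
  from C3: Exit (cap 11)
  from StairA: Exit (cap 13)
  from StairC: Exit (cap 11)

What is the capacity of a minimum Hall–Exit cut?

Augment Hall→Lobby→C4→C3→Exit: bottleneck 2, flow now 2.
Augment Hall→StairB→C4→C3→Exit: bottleneck 9, flow now 11.
Augment Hall→StairB→C4→StairA→Exit: bottleneck 3, flow now 14.
Augment Hall→StairB→C4→StairC→Exit: bottleneck 1, flow now 15.
Augment Hall→C2→C4→StairC→Exit: bottleneck 2, flow now 17.
No augmenting path remains; maximum flow = 17.
By max-flow min-cut, the minimum cut capacity equals the max flow.
In the residual graph, reachable from Hall: {Hall, Lobby, StairB, C2, C4, C3}.
Min-cut edges: C4→StairA (3), C4→StairC (3), C3→Exit (11); capacity 3 + 3 + 11 = 17.

17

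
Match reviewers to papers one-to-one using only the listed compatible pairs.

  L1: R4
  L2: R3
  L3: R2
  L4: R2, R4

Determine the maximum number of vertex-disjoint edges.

Unit-capacity flow: source→left, listed edges, right→sink; max matching = max flow.
Augmenting path L1→R4 (+1); matched 1.
Augmenting path L2→R3 (+1); matched 2.
Augmenting path L3→R2 (+1); matched 3.
No augmenting path remains; maximum matching = 3.
König certificate: {L2, R2, R4} is a vertex cover of size 3 (every listed pair touches it), so no matching can be larger.

3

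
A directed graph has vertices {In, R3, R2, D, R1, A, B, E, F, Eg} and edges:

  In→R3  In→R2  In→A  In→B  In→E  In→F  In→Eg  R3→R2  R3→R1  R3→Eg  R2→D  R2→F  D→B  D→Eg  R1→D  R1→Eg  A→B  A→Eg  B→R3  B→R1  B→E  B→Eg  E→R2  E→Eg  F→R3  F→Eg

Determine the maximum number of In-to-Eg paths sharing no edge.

Assign every edge capacity 1; by Menger, the answer equals the max flow.
Path In→Eg (+1); total 1.
Path In→R3→Eg (+1); total 2.
Path In→A→Eg (+1); total 3.
Path In→B→Eg (+1); total 4.
Path In→E→Eg (+1); total 5.
Path In→F→Eg (+1); total 6.
Path In→R2→D→Eg (+1); total 7.
No residual In→Eg path; max flow = 7.
Certifying cut of size 7: {In→A, In→B, In→E, In→Eg, In→F, In→R2, In→R3}.

7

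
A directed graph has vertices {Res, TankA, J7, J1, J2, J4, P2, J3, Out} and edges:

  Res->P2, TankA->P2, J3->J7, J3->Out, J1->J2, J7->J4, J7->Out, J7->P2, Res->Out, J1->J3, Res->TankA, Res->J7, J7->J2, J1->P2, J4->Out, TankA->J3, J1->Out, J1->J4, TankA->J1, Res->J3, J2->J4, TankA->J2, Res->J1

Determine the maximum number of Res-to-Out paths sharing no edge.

Assign every edge capacity 1; by Menger, the answer equals the max flow.
Path Res→Out (+1); total 1.
Path Res→J7→Out (+1); total 2.
Path Res→J1→Out (+1); total 3.
Path Res→J3→Out (+1); total 4.
Path Res→TankA→J1→J4→Out (+1); total 5.
No residual Res→Out path; max flow = 5.
Certifying cut of size 5: {Res→J1, Res→J3, Res→J7, Res→Out, Res→TankA}.

5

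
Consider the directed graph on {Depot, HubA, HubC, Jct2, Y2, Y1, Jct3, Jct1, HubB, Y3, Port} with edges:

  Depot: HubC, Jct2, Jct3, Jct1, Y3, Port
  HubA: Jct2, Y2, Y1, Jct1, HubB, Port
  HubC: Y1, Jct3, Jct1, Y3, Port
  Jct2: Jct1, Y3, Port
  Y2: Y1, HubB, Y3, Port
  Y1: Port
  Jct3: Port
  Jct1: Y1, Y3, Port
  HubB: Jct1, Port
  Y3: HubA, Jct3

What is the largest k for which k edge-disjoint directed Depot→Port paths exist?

Assign every edge capacity 1; by Menger, the answer equals the max flow.
Path Depot→Port (+1); total 1.
Path Depot→HubC→Port (+1); total 2.
Path Depot→Jct2→Port (+1); total 3.
Path Depot→Jct3→Port (+1); total 4.
Path Depot→Jct1→Port (+1); total 5.
Path Depot→Y3→HubA→Port (+1); total 6.
No residual Depot→Port path; max flow = 6.
Certifying cut of size 6: {Depot→HubC, Depot→Jct1, Depot→Jct2, Depot→Jct3, Depot→Port, Depot→Y3}.

6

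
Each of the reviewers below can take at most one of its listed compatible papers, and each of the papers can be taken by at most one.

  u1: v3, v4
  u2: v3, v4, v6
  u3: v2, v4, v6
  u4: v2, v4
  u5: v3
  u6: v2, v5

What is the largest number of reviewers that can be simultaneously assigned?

Unit-capacity flow: source→left, listed edges, right→sink; max matching = max flow.
Augmenting path u1→v3 (+1); matched 1.
Augmenting path u2→v4 (+1); matched 2.
Augmenting path u3→v2 (+1); matched 3.
Augmenting path u6→v5 (+1); matched 4.
Augmenting path u4→v2→u3→v6 (+1); matched 5.
No augmenting path remains; maximum matching = 5.
König certificate: {u6, v2, v3, v4, v6} is a vertex cover of size 5 (every listed pair touches it), so no matching can be larger.

5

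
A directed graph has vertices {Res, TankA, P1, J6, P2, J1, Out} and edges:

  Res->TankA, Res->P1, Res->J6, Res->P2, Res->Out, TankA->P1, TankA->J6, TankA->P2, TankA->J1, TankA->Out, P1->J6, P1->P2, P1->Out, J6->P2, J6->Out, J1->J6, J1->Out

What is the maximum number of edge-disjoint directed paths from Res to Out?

Assign every edge capacity 1; by Menger, the answer equals the max flow.
Path Res→Out (+1); total 1.
Path Res→TankA→Out (+1); total 2.
Path Res→P1→Out (+1); total 3.
Path Res→J6→Out (+1); total 4.
No residual Res→Out path; max flow = 4.
Certifying cut of size 4: {Res→J6, Res→Out, Res→P1, Res→TankA}.

4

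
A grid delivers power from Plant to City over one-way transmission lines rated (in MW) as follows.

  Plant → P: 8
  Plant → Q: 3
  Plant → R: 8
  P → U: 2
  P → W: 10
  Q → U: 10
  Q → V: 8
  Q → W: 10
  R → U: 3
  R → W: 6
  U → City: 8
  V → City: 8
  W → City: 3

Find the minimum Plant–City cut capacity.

11

Augment Plant→P→U→City: bottleneck 2, flow now 2.
Augment Plant→P→W→City: bottleneck 3, flow now 5.
Augment Plant→Q→U→City: bottleneck 3, flow now 8.
Augment Plant→R→U→City: bottleneck 3, flow now 11.
No augmenting path remains; maximum flow = 11.
By max-flow min-cut, the minimum cut capacity equals the max flow.
In the residual graph, reachable from Plant: {Plant, P, R, W}.
Min-cut edges: Plant→Q (3), P→U (2), R→U (3), W→City (3); capacity 3 + 2 + 3 + 3 = 11.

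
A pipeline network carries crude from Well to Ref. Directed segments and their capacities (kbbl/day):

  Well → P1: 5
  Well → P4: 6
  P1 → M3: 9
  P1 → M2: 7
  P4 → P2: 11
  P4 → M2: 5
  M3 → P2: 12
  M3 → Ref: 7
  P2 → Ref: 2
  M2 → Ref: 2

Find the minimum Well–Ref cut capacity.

9

Augment Well→P1→M3→Ref: bottleneck 5, flow now 5.
Augment Well→P4→P2→Ref: bottleneck 2, flow now 7.
Augment Well→P4→M2→Ref: bottleneck 2, flow now 9.
No augmenting path remains; maximum flow = 9.
By max-flow min-cut, the minimum cut capacity equals the max flow.
In the residual graph, reachable from Well: {Well, P4, P2, M2}.
Min-cut edges: Well→P1 (5), P2→Ref (2), M2→Ref (2); capacity 5 + 2 + 2 = 9.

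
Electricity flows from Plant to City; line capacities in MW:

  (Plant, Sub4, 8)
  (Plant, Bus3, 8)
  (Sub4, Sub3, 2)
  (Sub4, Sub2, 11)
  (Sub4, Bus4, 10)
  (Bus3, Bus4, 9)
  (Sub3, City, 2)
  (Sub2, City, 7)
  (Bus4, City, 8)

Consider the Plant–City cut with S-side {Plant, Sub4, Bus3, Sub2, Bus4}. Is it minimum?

No — its capacity is 17, but the minimum cut has capacity 16.

Given cut capacity: 2 + 7 + 8 = 17.
Augment Plant→Sub4→Sub3→City: bottleneck 2, flow now 2.
Augment Plant→Sub4→Sub2→City: bottleneck 6, flow now 8.
Augment Plant→Bus3→Bus4→City: bottleneck 8, flow now 16.
No augmenting path remains; maximum flow = 16.
In the residual graph, reachable from Plant: {Plant}.
Min-cut edges: Plant→Sub4 (8), Plant→Bus3 (8); capacity 8 + 8 = 16.
Cut capacity 17 exceeds the max flow 16, so it is not minimum.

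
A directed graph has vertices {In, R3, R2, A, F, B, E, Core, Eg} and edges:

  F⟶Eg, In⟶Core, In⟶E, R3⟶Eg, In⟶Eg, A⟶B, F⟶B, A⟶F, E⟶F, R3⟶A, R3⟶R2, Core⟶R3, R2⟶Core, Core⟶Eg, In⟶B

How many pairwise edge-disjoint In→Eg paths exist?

3

Assign every edge capacity 1; by Menger, the answer equals the max flow.
Path In→Eg (+1); total 1.
Path In→Core→Eg (+1); total 2.
Path In→E→F→Eg (+1); total 3.
No residual In→Eg path; max flow = 3.
Certifying cut of size 3: {In→Core, In→E, In→Eg}.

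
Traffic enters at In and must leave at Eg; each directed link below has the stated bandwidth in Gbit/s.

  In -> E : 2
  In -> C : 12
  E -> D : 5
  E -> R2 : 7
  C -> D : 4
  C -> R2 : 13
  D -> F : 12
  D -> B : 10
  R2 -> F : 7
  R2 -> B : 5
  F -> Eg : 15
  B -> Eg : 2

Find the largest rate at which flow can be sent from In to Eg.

14

Augment In→E→D→F→Eg: bottleneck 2, flow now 2.
Augment In→C→D→F→Eg: bottleneck 4, flow now 6.
Augment In→C→R2→F→Eg: bottleneck 7, flow now 13.
Augment In→C→R2→B→Eg: bottleneck 1, flow now 14.
No augmenting path remains; maximum flow = 14.
In the residual graph, reachable from In: {In}.
Min-cut edges: In→E (2), In→C (12); capacity 2 + 12 = 14.
This cut is saturated, so no flow can exceed 14.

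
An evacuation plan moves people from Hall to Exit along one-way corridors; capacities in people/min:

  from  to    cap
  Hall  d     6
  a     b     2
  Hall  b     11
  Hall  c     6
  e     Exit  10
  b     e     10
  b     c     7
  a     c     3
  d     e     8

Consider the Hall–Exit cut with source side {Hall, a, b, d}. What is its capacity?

34

Edges leaving {Hall, a, b, d}: Hall→c (6), a→c (3), b→c (7), b→e (10), d→e (8).
Cut capacity = 6 + 3 + 7 + 10 + 8 = 34.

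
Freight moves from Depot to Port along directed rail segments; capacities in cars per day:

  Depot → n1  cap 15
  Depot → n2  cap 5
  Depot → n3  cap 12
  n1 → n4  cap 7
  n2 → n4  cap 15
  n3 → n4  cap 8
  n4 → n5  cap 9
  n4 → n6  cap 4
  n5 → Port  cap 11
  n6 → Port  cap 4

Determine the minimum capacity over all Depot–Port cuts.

13

Augment Depot→n1→n4→n5→Port: bottleneck 7, flow now 7.
Augment Depot→n2→n4→n5→Port: bottleneck 2, flow now 9.
Augment Depot→n2→n4→n6→Port: bottleneck 3, flow now 12.
Augment Depot→n3→n4→n6→Port: bottleneck 1, flow now 13.
No augmenting path remains; maximum flow = 13.
By max-flow min-cut, the minimum cut capacity equals the max flow.
In the residual graph, reachable from Depot: {Depot, n1, n2, n3, n4}.
Min-cut edges: n4→n5 (9), n4→n6 (4); capacity 9 + 4 = 13.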